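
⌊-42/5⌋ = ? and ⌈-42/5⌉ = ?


-42/5 = -8.4000
floor = -9
ceil = -8

floor = -9, ceil = -8


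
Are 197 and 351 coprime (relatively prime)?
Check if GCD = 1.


Euclidean algorithm:
351 = 1 * 197 + 154
197 = 1 * 154 + 43
154 = 3 * 43 + 25
43 = 1 * 25 + 18
25 = 1 * 18 + 7
18 = 2 * 7 + 4
7 = 1 * 4 + 3
4 = 1 * 3 + 1
3 = 3 * 1 + 0
GCD(197, 351) = 1

Yes, coprime (GCD = 1)


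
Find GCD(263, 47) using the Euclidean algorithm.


263 = 5 * 47 + 28
47 = 1 * 28 + 19
28 = 1 * 19 + 9
19 = 2 * 9 + 1
9 = 9 * 1 + 0
GCD = 1


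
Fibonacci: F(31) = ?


Sequence: 1, 1, 2, 3, 5, 8, 13, 21, 34, 55, 89, 144, 233, 377, 610, 987, 1597, 2584, 4181, 6765, 10946, 17711, 28657, 46368, 75025, 121393, 196418, 317811, 514229, 832040, 1346269
F(31) = 1346269


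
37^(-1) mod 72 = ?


Use the extended Euclidean algorithm on (72, 37); each row r = 72*s + 37*t:
r=72, s=1, t=0
r=37, s=0, t=1
q=1: r=35, s=1, t=-1   [72*(1) + 37*(-1) = 35]
q=1: r=2, s=-1, t=2   [72*(-1) + 37*(2) = 2]
q=17: r=1, s=18, t=-35   [72*(18) + 37*(-35) = 1]
q=2: r=0, s=-37, t=72   [72*(-37) + 37*(72) = 0]
GCD = 1 with t = -35, so 37*(-35) ≡ 1 (mod 72)
Inverse = -35 mod 72 = 37
Check: 37 * 37 = 1369 ≡ 1 (mod 72)

37^(-1) ≡ 37 (mod 72)


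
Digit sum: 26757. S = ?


2 + 6 + 7 + 5 + 7 = 27


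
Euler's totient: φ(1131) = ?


1131 = 3 × 13 × 29
Prime factors: 3, 13, 29
φ(1131) = 1131 × (1-1/3) × (1-1/13) × (1-1/29)
= 1131 × 2/3 × 12/13 × 28/29 = 672

φ(1131) = 672


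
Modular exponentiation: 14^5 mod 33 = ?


14^1 mod 33 = 14
14^2 mod 33 = 31
14^3 mod 33 = 5
14^4 mod 33 = 4
14^5 mod 33 = 23


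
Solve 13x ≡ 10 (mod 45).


GCD(13, 45) = 1, unique solution
a^(-1) mod 45 = 7
x = 7 * 10 mod 45 = 25

x ≡ 25 (mod 45)


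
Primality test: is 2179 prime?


Check divisors up to sqrt(2179) = 46.6798
No divisors found.
2179 is prime.

Yes, 2179 is prime


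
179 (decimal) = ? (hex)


179 (base 10) = 179 (decimal)
179 (decimal) = B3 (base 16)


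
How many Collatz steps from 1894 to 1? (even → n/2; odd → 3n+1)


1894 → 947 → 2842 → 1421 → 4264 → 2132 → 1066 → 533 → 1600 → 800 → 400 → 200 → 100 → 50 → 25 → 76 → 38 → 19 → 58 → 29 → 88 → 44 → 22 → 11 → 34 → 17 → 52 → 26 → 13 → 40 → 20 → 10 → 5 → 16 → 8 → 4 → 2 → 1
Total steps = 37

37 steps


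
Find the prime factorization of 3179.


3179 / 11 = 289
289 / 17 = 17
17 / 17 = 1
3179 = 11 × 17^2


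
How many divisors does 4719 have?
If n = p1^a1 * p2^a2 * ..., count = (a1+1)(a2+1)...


4719 = 3^1 × 11^2 × 13^1
d(4719) = (1+1) × (2+1) × (1+1) = 12

12 divisors


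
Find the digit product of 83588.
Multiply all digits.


8 × 3 × 5 × 8 × 8 = 7680


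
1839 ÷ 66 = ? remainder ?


1839 = 66 * 27 + 57
Check: 1782 + 57 = 1839

q = 27, r = 57


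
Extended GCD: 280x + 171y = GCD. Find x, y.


Tabular extended Euclidean (each row: r = 280*s + 171*t):
r=280, s=1, t=0
r=171, s=0, t=1
q=1: r=109, s=1, t=-1   [280*(1) + 171*(-1) = 109]
q=1: r=62, s=-1, t=2   [280*(-1) + 171*(2) = 62]
q=1: r=47, s=2, t=-3   [280*(2) + 171*(-3) = 47]
q=1: r=15, s=-3, t=5   [280*(-3) + 171*(5) = 15]
q=3: r=2, s=11, t=-18   [280*(11) + 171*(-18) = 2]
q=7: r=1, s=-80, t=131   [280*(-80) + 171*(131) = 1]
q=2: r=0, s=171, t=-280   [280*(171) + 171*(-280) = 0]
GCD = 1; from the row with r=1: x=-80, y=131
Check: 280*(-80) + 171*(131) = -22400 + 22401 = 1

GCD = 1, x = -80, y = 131


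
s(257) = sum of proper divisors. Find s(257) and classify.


Proper divisors: 1
Sum = 1 = 1
1 < 257 → deficient

s(257) = 1 (deficient)


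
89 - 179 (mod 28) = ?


89 - 179 = -90
-90 mod 28 = 22


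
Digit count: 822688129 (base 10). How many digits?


822688129 has 9 digits in base 10
floor(log10(822688129)) + 1 = floor(8.9152) + 1 = 9

9 digits (base 10)


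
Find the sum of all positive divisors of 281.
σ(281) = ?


Divisors of 281: 1, 281
Sum = 1 + 281 = 282

σ(281) = 282


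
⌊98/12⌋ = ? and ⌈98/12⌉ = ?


98/12 = 8.1667
floor = 8
ceil = 9

floor = 8, ceil = 9


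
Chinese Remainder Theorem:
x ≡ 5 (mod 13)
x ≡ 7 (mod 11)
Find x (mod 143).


M = 13*11 = 143
M1 = M/13 = 11, M2 = M/11 = 13
M1^(-1) mod 13 = 6, M2^(-1) mod 11 = 6
x = 5*11*6 + 7*13*6 = 876
876 mod 143 = 18
Check: 18 mod 13 = 5 ✓, 18 mod 11 = 7 ✓

x ≡ 18 (mod 143)


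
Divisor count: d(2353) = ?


2353 = 13^1 × 181^1
d(2353) = (1+1) × (1+1) = 4

4 divisors


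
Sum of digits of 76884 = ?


7 + 6 + 8 + 8 + 4 = 33


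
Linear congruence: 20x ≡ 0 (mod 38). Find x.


GCD(20, 38) = 2 divides 0
Divide: 10x ≡ 0 (mod 19)
x ≡ 0 (mod 19)


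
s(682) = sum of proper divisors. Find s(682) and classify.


Proper divisors: 1, 2, 11, 22, 31, 62, 341
Sum = 1 + 2 + 11 + 22 + 31 + 62 + 341 = 470
470 < 682 → deficient

s(682) = 470 (deficient)


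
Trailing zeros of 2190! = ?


floor(2190/5) = 438
floor(2190/25) = 87
floor(2190/125) = 17
floor(2190/625) = 3
Total = 545

545 trailing zeros


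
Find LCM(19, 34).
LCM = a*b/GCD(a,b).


GCD(19, 34) = 1
LCM = 19*34/1 = 646/1 = 646

LCM = 646


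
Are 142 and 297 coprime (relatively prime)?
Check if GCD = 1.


Euclidean algorithm:
297 = 2 * 142 + 13
142 = 10 * 13 + 12
13 = 1 * 12 + 1
12 = 12 * 1 + 0
GCD(142, 297) = 1

Yes, coprime (GCD = 1)


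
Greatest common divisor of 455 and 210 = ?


455 = 2 * 210 + 35
210 = 6 * 35 + 0
GCD = 35


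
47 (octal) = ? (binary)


47 (base 8) = 39 (decimal)
39 (decimal) = 100111 (base 2)


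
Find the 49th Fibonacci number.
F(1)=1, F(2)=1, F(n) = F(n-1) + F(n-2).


Sequence: 1, 1, 2, 3, 5, 8, 13, 21, 34, 55, 89, 144, 233, 377, 610, 987, 1597, 2584, 4181, 6765, 10946, 17711, 28657, 46368, 75025, 121393, 196418, 317811, 514229, 832040, 1346269, 2178309, 3524578, 5702887, 9227465, 14930352, 24157817, 39088169, 63245986, 102334155, 165580141, 267914296, 433494437, 701408733, 1134903170, 1836311903, 2971215073, 4807526976, 7778742049
F(49) = 7778742049


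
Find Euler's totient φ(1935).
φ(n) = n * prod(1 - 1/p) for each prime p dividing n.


1935 = 3^2 × 5 × 43
Prime factors: 3, 5, 43
φ(1935) = 1935 × (1-1/3) × (1-1/5) × (1-1/43)
= 1935 × 2/3 × 4/5 × 42/43 = 1008

φ(1935) = 1008


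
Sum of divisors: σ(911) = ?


Divisors of 911: 1, 911
Sum = 1 + 911 = 912

σ(911) = 912


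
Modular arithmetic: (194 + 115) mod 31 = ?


194 + 115 = 309
309 mod 31 = 30


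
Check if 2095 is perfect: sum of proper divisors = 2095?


Proper divisors of 2095: 1, 5, 419
Sum = 1 + 5 + 419 = 425

No, 2095 is not perfect (425 ≠ 2095)


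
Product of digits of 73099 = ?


7 × 3 × 0 × 9 × 9 = 0


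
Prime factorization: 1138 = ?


1138 / 2 = 569
569 / 569 = 1
1138 = 2 × 569


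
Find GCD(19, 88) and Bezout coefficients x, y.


Tabular extended Euclidean (each row: r = 19*s + 88*t):
r=19, s=1, t=0
r=88, s=0, t=1
q=0: r=19, s=1, t=0   [19*(1) + 88*(0) = 19]
q=4: r=12, s=-4, t=1   [19*(-4) + 88*(1) = 12]
q=1: r=7, s=5, t=-1   [19*(5) + 88*(-1) = 7]
q=1: r=5, s=-9, t=2   [19*(-9) + 88*(2) = 5]
q=1: r=2, s=14, t=-3   [19*(14) + 88*(-3) = 2]
q=2: r=1, s=-37, t=8   [19*(-37) + 88*(8) = 1]
q=2: r=0, s=88, t=-19   [19*(88) + 88*(-19) = 0]
GCD = 1; from the row with r=1: x=-37, y=8
Check: 19*(-37) + 88*(8) = -703 + 704 = 1

GCD = 1, x = -37, y = 8


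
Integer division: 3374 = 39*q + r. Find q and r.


3374 = 39 * 86 + 20
Check: 3354 + 20 = 3374

q = 86, r = 20


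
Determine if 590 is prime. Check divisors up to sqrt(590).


590 / 2 = 295 (exact division)
590 is NOT prime.

No, 590 is not prime


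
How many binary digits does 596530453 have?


596530453 in base 2 = 100011100011100101010100010101
Number of digits = 30

30 digits (base 2)


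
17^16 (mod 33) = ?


17^1 mod 33 = 17
17^2 mod 33 = 25
17^3 mod 33 = 29
17^4 mod 33 = 31
17^5 mod 33 = 32
17^6 mod 33 = 16
17^7 mod 33 = 8
17^8 mod 33 = 4
17^9 mod 33 = 2
17^10 mod 33 = 1
17^11 mod 33 = 17
17^12 mod 33 = 25
17^13 mod 33 = 29
17^14 mod 33 = 31
17^15 mod 33 = 32
17^16 mod 33 = 16


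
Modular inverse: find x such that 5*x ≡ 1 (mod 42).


Use the extended Euclidean algorithm on (42, 5); each row r = 42*s + 5*t:
r=42, s=1, t=0
r=5, s=0, t=1
q=8: r=2, s=1, t=-8   [42*(1) + 5*(-8) = 2]
q=2: r=1, s=-2, t=17   [42*(-2) + 5*(17) = 1]
q=2: r=0, s=5, t=-42   [42*(5) + 5*(-42) = 0]
GCD = 1 with t = 17, so 5*(17) ≡ 1 (mod 42)
Inverse = 17 mod 42 = 17
Check: 5 * 17 = 85 ≡ 1 (mod 42)

5^(-1) ≡ 17 (mod 42)


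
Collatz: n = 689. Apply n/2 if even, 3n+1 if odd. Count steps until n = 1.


689 → 2068 → 1034 → 517 → 1552 → 776 → 388 → 194 → 97 → 292 → 146 → 73 → 220 → 110 → 55 → 166 → 83 → 250 → 125 → 376 → 188 → 94 → 47 → 142 → 71 → 214 → 107 → 322 → 161 → 484 → 242 → 121 → 364 → 182 → 91 → 274 → 137 → 412 → 206 → 103 → 310 → 155 → 466 → 233 → 700 → 350 → 175 → 526 → 263 → 790 → 395 → 1186 → 593 → 1780 → 890 → 445 → 1336 → 668 → 334 → 167 → 502 → 251 → 754 → 377 → 1132 → 566 → 283 → 850 → 425 → 1276 → 638 → 319 → 958 → 479 → 1438 → 719 → 2158 → 1079 → 3238 → 1619 → 4858 → 2429 → 7288 → 3644 → 1822 → 911 → 2734 → 1367 → 4102 → 2051 → 6154 → 3077 → 9232 → 4616 → 2308 → 1154 → 577 → 1732 → 866 → 433 → 1300 → 650 → 325 → 976 → 488 → 244 → 122 → 61 → 184 → 92 → 46 → 23 → 70 → 35 → 106 → 53 → 160 → 80 → 40 → 20 → 10 → 5 → 16 → 8 → 4 → 2 → 1
Total steps = 126

126 steps


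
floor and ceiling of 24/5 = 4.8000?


24/5 = 4.8000
floor = 4
ceil = 5

floor = 4, ceil = 5


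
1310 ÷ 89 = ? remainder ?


1310 = 89 * 14 + 64
Check: 1246 + 64 = 1310

q = 14, r = 64


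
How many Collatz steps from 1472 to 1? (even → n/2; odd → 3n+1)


1472 → 736 → 368 → 184 → 92 → 46 → 23 → 70 → 35 → 106 → 53 → 160 → 80 → 40 → 20 → 10 → 5 → 16 → 8 → 4 → 2 → 1
Total steps = 21

21 steps


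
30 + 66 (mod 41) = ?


30 + 66 = 96
96 mod 41 = 14


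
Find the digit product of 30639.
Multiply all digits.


3 × 0 × 6 × 3 × 9 = 0


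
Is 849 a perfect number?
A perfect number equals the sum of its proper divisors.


Proper divisors of 849: 1, 3, 283
Sum = 1 + 3 + 283 = 287

No, 849 is not perfect (287 ≠ 849)


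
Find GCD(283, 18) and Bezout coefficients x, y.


Tabular extended Euclidean (each row: r = 283*s + 18*t):
r=283, s=1, t=0
r=18, s=0, t=1
q=15: r=13, s=1, t=-15   [283*(1) + 18*(-15) = 13]
q=1: r=5, s=-1, t=16   [283*(-1) + 18*(16) = 5]
q=2: r=3, s=3, t=-47   [283*(3) + 18*(-47) = 3]
q=1: r=2, s=-4, t=63   [283*(-4) + 18*(63) = 2]
q=1: r=1, s=7, t=-110   [283*(7) + 18*(-110) = 1]
q=2: r=0, s=-18, t=283   [283*(-18) + 18*(283) = 0]
GCD = 1; from the row with r=1: x=7, y=-110
Check: 283*(7) + 18*(-110) = 1981 - 1980 = 1

GCD = 1, x = 7, y = -110


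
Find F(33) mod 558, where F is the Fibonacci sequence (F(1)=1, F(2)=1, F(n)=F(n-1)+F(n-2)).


F(k) mod 558 for k=1..33:
1, 1, 2, 3, 5, 8, 13, 21, 34, 55, 89, 144, 233, 377, 52, 429, 481, 352, 275, 69, 344, 413, 199, 54, 253, 307, 2, 309, 311, 62, 373, 435, 250
F(33) mod 558 = 250


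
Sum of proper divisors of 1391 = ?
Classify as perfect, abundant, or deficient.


Proper divisors: 1, 13, 107
Sum = 1 + 13 + 107 = 121
121 < 1391 → deficient

s(1391) = 121 (deficient)


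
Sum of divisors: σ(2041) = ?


Divisors of 2041: 1, 13, 157, 2041
Sum = 1 + 13 + 157 + 2041 = 2212

σ(2041) = 2212


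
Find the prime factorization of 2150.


2150 / 2 = 1075
1075 / 5 = 215
215 / 5 = 43
43 / 43 = 1
2150 = 2 × 5^2 × 43


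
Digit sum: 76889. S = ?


7 + 6 + 8 + 8 + 9 = 38


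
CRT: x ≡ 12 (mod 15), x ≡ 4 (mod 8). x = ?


M = 15*8 = 120
M1 = M/15 = 8, M2 = M/8 = 15
M1^(-1) mod 15 = 2, M2^(-1) mod 8 = 7
x = 12*8*2 + 4*15*7 = 612
612 mod 120 = 12
Check: 12 mod 15 = 12 ✓, 12 mod 8 = 4 ✓

x ≡ 12 (mod 120)


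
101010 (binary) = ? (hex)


101010 (base 2) = 42 (decimal)
42 (decimal) = 2A (base 16)


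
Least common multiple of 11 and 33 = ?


GCD(11, 33) = 11
LCM = 11*33/11 = 363/11 = 33

LCM = 33


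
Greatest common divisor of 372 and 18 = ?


372 = 20 * 18 + 12
18 = 1 * 12 + 6
12 = 2 * 6 + 0
GCD = 6


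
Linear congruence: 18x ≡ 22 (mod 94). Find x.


GCD(18, 94) = 2 divides 22
Divide: 9x ≡ 11 (mod 47)
x ≡ 43 (mod 47)


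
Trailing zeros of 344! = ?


floor(344/5) = 68
floor(344/25) = 13
floor(344/125) = 2
Total = 83

83 trailing zeros


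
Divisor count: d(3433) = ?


3433 = 3433^1
d(3433) = (1+1) = 2

2 divisors


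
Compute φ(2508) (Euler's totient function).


2508 = 2^2 × 3 × 11 × 19
Prime factors: 2, 3, 11, 19
φ(2508) = 2508 × (1-1/2) × (1-1/3) × (1-1/11) × (1-1/19)
= 2508 × 1/2 × 2/3 × 10/11 × 18/19 = 720

φ(2508) = 720


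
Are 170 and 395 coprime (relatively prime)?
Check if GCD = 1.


Euclidean algorithm:
395 = 2 * 170 + 55
170 = 3 * 55 + 5
55 = 11 * 5 + 0
GCD(170, 395) = 5

No, not coprime (GCD = 5)


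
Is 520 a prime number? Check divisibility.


520 / 2 = 260 (exact division)
520 is NOT prime.

No, 520 is not prime


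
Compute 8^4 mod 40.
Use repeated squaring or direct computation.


8^1 mod 40 = 8
8^2 mod 40 = 24
8^3 mod 40 = 32
8^4 mod 40 = 16


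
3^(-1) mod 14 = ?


Use the extended Euclidean algorithm on (14, 3); each row r = 14*s + 3*t:
r=14, s=1, t=0
r=3, s=0, t=1
q=4: r=2, s=1, t=-4   [14*(1) + 3*(-4) = 2]
q=1: r=1, s=-1, t=5   [14*(-1) + 3*(5) = 1]
q=2: r=0, s=3, t=-14   [14*(3) + 3*(-14) = 0]
GCD = 1 with t = 5, so 3*(5) ≡ 1 (mod 14)
Inverse = 5 mod 14 = 5
Check: 3 * 5 = 15 ≡ 1 (mod 14)

3^(-1) ≡ 5 (mod 14)


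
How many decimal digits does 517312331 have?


517312331 has 9 digits in base 10
floor(log10(517312331)) + 1 = floor(8.7138) + 1 = 9

9 digits (base 10)


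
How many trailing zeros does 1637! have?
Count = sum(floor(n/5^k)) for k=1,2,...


floor(1637/5) = 327
floor(1637/25) = 65
floor(1637/125) = 13
floor(1637/625) = 2
Total = 407

407 trailing zeros


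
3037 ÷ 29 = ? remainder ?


3037 = 29 * 104 + 21
Check: 3016 + 21 = 3037

q = 104, r = 21


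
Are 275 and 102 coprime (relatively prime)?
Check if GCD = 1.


Euclidean algorithm:
275 = 2 * 102 + 71
102 = 1 * 71 + 31
71 = 2 * 31 + 9
31 = 3 * 9 + 4
9 = 2 * 4 + 1
4 = 4 * 1 + 0
GCD(275, 102) = 1

Yes, coprime (GCD = 1)


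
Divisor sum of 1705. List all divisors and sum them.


Divisors of 1705: 1, 5, 11, 31, 55, 155, 341, 1705
Sum = 1 + 5 + 11 + 31 + 55 + 155 + 341 + 1705 = 2304

σ(1705) = 2304


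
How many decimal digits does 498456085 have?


498456085 has 9 digits in base 10
floor(log10(498456085)) + 1 = floor(8.6976) + 1 = 9

9 digits (base 10)


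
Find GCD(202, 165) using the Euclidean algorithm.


202 = 1 * 165 + 37
165 = 4 * 37 + 17
37 = 2 * 17 + 3
17 = 5 * 3 + 2
3 = 1 * 2 + 1
2 = 2 * 1 + 0
GCD = 1


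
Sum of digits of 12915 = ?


1 + 2 + 9 + 1 + 5 = 18


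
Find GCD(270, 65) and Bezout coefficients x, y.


Tabular extended Euclidean (each row: r = 270*s + 65*t):
r=270, s=1, t=0
r=65, s=0, t=1
q=4: r=10, s=1, t=-4   [270*(1) + 65*(-4) = 10]
q=6: r=5, s=-6, t=25   [270*(-6) + 65*(25) = 5]
q=2: r=0, s=13, t=-54   [270*(13) + 65*(-54) = 0]
GCD = 5; from the row with r=5: x=-6, y=25
Check: 270*(-6) + 65*(25) = -1620 + 1625 = 5

GCD = 5, x = -6, y = 25


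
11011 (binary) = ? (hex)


11011 (base 2) = 27 (decimal)
27 (decimal) = 1B (base 16)


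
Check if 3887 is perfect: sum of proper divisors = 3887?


Proper divisors of 3887: 1, 13, 23, 169, 299
Sum = 1 + 13 + 23 + 169 + 299 = 505

No, 3887 is not perfect (505 ≠ 3887)


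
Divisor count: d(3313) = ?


3313 = 3313^1
d(3313) = (1+1) = 2

2 divisors


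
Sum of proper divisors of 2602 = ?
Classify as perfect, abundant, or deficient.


Proper divisors: 1, 2, 1301
Sum = 1 + 2 + 1301 = 1304
1304 < 2602 → deficient

s(2602) = 1304 (deficient)


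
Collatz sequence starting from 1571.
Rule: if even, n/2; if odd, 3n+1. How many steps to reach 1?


1571 → 4714 → 2357 → 7072 → 3536 → 1768 → 884 → 442 → 221 → 664 → 332 → 166 → 83 → 250 → 125 → 376 → 188 → 94 → 47 → 142 → 71 → 214 → 107 → 322 → 161 → 484 → 242 → 121 → 364 → 182 → 91 → 274 → 137 → 412 → 206 → 103 → 310 → 155 → 466 → 233 → 700 → 350 → 175 → 526 → 263 → 790 → 395 → 1186 → 593 → 1780 → 890 → 445 → 1336 → 668 → 334 → 167 → 502 → 251 → 754 → 377 → 1132 → 566 → 283 → 850 → 425 → 1276 → 638 → 319 → 958 → 479 → 1438 → 719 → 2158 → 1079 → 3238 → 1619 → 4858 → 2429 → 7288 → 3644 → 1822 → 911 → 2734 → 1367 → 4102 → 2051 → 6154 → 3077 → 9232 → 4616 → 2308 → 1154 → 577 → 1732 → 866 → 433 → 1300 → 650 → 325 → 976 → 488 → 244 → 122 → 61 → 184 → 92 → 46 → 23 → 70 → 35 → 106 → 53 → 160 → 80 → 40 → 20 → 10 → 5 → 16 → 8 → 4 → 2 → 1
Total steps = 122

122 steps


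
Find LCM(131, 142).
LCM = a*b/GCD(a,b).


GCD(131, 142) = 1
LCM = 131*142/1 = 18602/1 = 18602

LCM = 18602


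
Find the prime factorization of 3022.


3022 / 2 = 1511
1511 / 1511 = 1
3022 = 2 × 1511


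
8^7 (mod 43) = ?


8^1 mod 43 = 8
8^2 mod 43 = 21
8^3 mod 43 = 39
8^4 mod 43 = 11
8^5 mod 43 = 2
8^6 mod 43 = 16
8^7 mod 43 = 42


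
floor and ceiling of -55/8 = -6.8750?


-55/8 = -6.8750
floor = -7
ceil = -6

floor = -7, ceil = -6


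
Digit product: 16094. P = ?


1 × 6 × 0 × 9 × 4 = 0


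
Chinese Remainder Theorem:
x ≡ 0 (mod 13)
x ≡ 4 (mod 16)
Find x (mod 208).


M = 13*16 = 208
M1 = M/13 = 16, M2 = M/16 = 13
M1^(-1) mod 13 = 9, M2^(-1) mod 16 = 5
x = 0*16*9 + 4*13*5 = 260
260 mod 208 = 52
Check: 52 mod 13 = 0 ✓, 52 mod 16 = 4 ✓

x ≡ 52 (mod 208)


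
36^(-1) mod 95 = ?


Use the extended Euclidean algorithm on (95, 36); each row r = 95*s + 36*t:
r=95, s=1, t=0
r=36, s=0, t=1
q=2: r=23, s=1, t=-2   [95*(1) + 36*(-2) = 23]
q=1: r=13, s=-1, t=3   [95*(-1) + 36*(3) = 13]
q=1: r=10, s=2, t=-5   [95*(2) + 36*(-5) = 10]
q=1: r=3, s=-3, t=8   [95*(-3) + 36*(8) = 3]
q=3: r=1, s=11, t=-29   [95*(11) + 36*(-29) = 1]
q=3: r=0, s=-36, t=95   [95*(-36) + 36*(95) = 0]
GCD = 1 with t = -29, so 36*(-29) ≡ 1 (mod 95)
Inverse = -29 mod 95 = 66
Check: 36 * 66 = 2376 ≡ 1 (mod 95)

36^(-1) ≡ 66 (mod 95)


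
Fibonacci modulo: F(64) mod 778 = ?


F(k) mod 778 for k=1..64:
1, 1, 2, 3, 5, 8, 13, 21, 34, 55, 89, 144, 233, 377, 610, 209, 41, 250, 291, 541, 54, 595, 649, 466, 337, 25, 362, 387, 749, 358, 329, 687, 238, 147, 385, 532, 139, 671, 32, 703, 735, 660, 617, 499, 338, 59, 397, 456, 75, 531, 606, 359, 187, 546, 733, 501, 456, 179, 635, 36, 671, 707, 600, 529
F(64) mod 778 = 529


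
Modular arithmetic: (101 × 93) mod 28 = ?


101 × 93 = 9393
9393 mod 28 = 13


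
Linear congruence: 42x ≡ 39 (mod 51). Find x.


GCD(42, 51) = 3 divides 39
Divide: 14x ≡ 13 (mod 17)
x ≡ 7 (mod 17)


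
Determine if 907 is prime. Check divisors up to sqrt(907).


Check divisors up to sqrt(907) = 30.1164
No divisors found.
907 is prime.

Yes, 907 is prime


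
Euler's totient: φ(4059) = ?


4059 = 3^2 × 11 × 41
Prime factors: 3, 11, 41
φ(4059) = 4059 × (1-1/3) × (1-1/11) × (1-1/41)
= 4059 × 2/3 × 10/11 × 40/41 = 2400

φ(4059) = 2400


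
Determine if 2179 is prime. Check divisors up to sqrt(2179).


Check divisors up to sqrt(2179) = 46.6798
No divisors found.
2179 is prime.

Yes, 2179 is prime


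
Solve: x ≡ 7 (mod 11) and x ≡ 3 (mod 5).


M = 11*5 = 55
M1 = M/11 = 5, M2 = M/5 = 11
M1^(-1) mod 11 = 9, M2^(-1) mod 5 = 1
x = 7*5*9 + 3*11*1 = 348
348 mod 55 = 18
Check: 18 mod 11 = 7 ✓, 18 mod 5 = 3 ✓

x ≡ 18 (mod 55)


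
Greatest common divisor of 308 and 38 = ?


308 = 8 * 38 + 4
38 = 9 * 4 + 2
4 = 2 * 2 + 0
GCD = 2


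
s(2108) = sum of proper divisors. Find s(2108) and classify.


Proper divisors: 1, 2, 4, 17, 31, 34, 62, 68, 124, 527, 1054
Sum = 1 + 2 + 4 + 17 + 31 + 34 + 62 + 68 + 124 + 527 + 1054 = 1924
1924 < 2108 → deficient

s(2108) = 1924 (deficient)


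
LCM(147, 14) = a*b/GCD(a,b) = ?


GCD(147, 14) = 7
LCM = 147*14/7 = 2058/7 = 294

LCM = 294


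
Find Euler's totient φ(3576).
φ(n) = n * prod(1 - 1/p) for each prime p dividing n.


3576 = 2^3 × 3 × 149
Prime factors: 2, 3, 149
φ(3576) = 3576 × (1-1/2) × (1-1/3) × (1-1/149)
= 3576 × 1/2 × 2/3 × 148/149 = 1184

φ(3576) = 1184


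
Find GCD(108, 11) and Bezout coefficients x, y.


Tabular extended Euclidean (each row: r = 108*s + 11*t):
r=108, s=1, t=0
r=11, s=0, t=1
q=9: r=9, s=1, t=-9   [108*(1) + 11*(-9) = 9]
q=1: r=2, s=-1, t=10   [108*(-1) + 11*(10) = 2]
q=4: r=1, s=5, t=-49   [108*(5) + 11*(-49) = 1]
q=2: r=0, s=-11, t=108   [108*(-11) + 11*(108) = 0]
GCD = 1; from the row with r=1: x=5, y=-49
Check: 108*(5) + 11*(-49) = 540 - 539 = 1

GCD = 1, x = 5, y = -49


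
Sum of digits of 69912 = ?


6 + 9 + 9 + 1 + 2 = 27


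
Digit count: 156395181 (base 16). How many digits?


156395181 in base 16 = 95266AD
Number of digits = 7

7 digits (base 16)


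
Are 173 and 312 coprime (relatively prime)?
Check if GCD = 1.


Euclidean algorithm:
312 = 1 * 173 + 139
173 = 1 * 139 + 34
139 = 4 * 34 + 3
34 = 11 * 3 + 1
3 = 3 * 1 + 0
GCD(173, 312) = 1

Yes, coprime (GCD = 1)


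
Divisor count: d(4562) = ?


4562 = 2^1 × 2281^1
d(4562) = (1+1) × (1+1) = 4

4 divisors


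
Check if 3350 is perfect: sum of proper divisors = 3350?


Proper divisors of 3350: 1, 2, 5, 10, 25, 50, 67, 134, 335, 670, 1675
Sum = 1 + 2 + 5 + 10 + 25 + 50 + 67 + 134 + 335 + 670 + 1675 = 2974

No, 3350 is not perfect (2974 ≠ 3350)


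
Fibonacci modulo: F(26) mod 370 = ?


F(k) mod 370 for k=1..26:
1, 1, 2, 3, 5, 8, 13, 21, 34, 55, 89, 144, 233, 7, 240, 247, 117, 364, 111, 105, 216, 321, 167, 118, 285, 33
F(26) mod 370 = 33


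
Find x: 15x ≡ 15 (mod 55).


GCD(15, 55) = 5 divides 15
Divide: 3x ≡ 3 (mod 11)
x ≡ 1 (mod 11)


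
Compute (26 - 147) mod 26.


26 - 147 = -121
-121 mod 26 = 9


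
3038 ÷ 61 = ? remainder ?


3038 = 61 * 49 + 49
Check: 2989 + 49 = 3038

q = 49, r = 49


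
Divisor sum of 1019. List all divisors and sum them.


Divisors of 1019: 1, 1019
Sum = 1 + 1019 = 1020

σ(1019) = 1020


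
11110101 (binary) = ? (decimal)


11110101 (base 2) = 245 (decimal)
245 (decimal) = 245 (base 10)


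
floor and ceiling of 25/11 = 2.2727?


25/11 = 2.2727
floor = 2
ceil = 3

floor = 2, ceil = 3


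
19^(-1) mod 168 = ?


Use the extended Euclidean algorithm on (168, 19); each row r = 168*s + 19*t:
r=168, s=1, t=0
r=19, s=0, t=1
q=8: r=16, s=1, t=-8   [168*(1) + 19*(-8) = 16]
q=1: r=3, s=-1, t=9   [168*(-1) + 19*(9) = 3]
q=5: r=1, s=6, t=-53   [168*(6) + 19*(-53) = 1]
q=3: r=0, s=-19, t=168   [168*(-19) + 19*(168) = 0]
GCD = 1 with t = -53, so 19*(-53) ≡ 1 (mod 168)
Inverse = -53 mod 168 = 115
Check: 19 * 115 = 2185 ≡ 1 (mod 168)

19^(-1) ≡ 115 (mod 168)


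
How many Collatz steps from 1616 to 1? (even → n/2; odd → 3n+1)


1616 → 808 → 404 → 202 → 101 → 304 → 152 → 76 → 38 → 19 → 58 → 29 → 88 → 44 → 22 → 11 → 34 → 17 → 52 → 26 → 13 → 40 → 20 → 10 → 5 → 16 → 8 → 4 → 2 → 1
Total steps = 29

29 steps


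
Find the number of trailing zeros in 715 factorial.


floor(715/5) = 143
floor(715/25) = 28
floor(715/125) = 5
floor(715/625) = 1
Total = 177

177 trailing zeros


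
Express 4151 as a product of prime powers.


4151 / 7 = 593
593 / 593 = 1
4151 = 7 × 593


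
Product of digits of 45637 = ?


4 × 5 × 6 × 3 × 7 = 2520


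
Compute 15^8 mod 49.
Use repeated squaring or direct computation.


15^1 mod 49 = 15
15^2 mod 49 = 29
15^3 mod 49 = 43
15^4 mod 49 = 8
15^5 mod 49 = 22
15^6 mod 49 = 36
15^7 mod 49 = 1
15^8 mod 49 = 15


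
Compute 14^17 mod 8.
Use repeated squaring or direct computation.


14^1 mod 8 = 6
14^2 mod 8 = 4
14^3 mod 8 = 0
14^4 mod 8 = 0
14^5 mod 8 = 0
14^6 mod 8 = 0
14^7 mod 8 = 0
14^8 mod 8 = 0
14^9 mod 8 = 0
14^10 mod 8 = 0
14^11 mod 8 = 0
14^12 mod 8 = 0
14^13 mod 8 = 0
14^14 mod 8 = 0
14^15 mod 8 = 0
14^16 mod 8 = 0
14^17 mod 8 = 0


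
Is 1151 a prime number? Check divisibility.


Check divisors up to sqrt(1151) = 33.9264
No divisors found.
1151 is prime.

Yes, 1151 is prime


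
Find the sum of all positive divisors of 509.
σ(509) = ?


Divisors of 509: 1, 509
Sum = 1 + 509 = 510

σ(509) = 510


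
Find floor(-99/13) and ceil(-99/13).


-99/13 = -7.6154
floor = -8
ceil = -7

floor = -8, ceil = -7


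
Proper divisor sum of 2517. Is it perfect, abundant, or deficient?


Proper divisors: 1, 3, 839
Sum = 1 + 3 + 839 = 843
843 < 2517 → deficient

s(2517) = 843 (deficient)


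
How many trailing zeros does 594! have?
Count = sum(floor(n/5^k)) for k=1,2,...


floor(594/5) = 118
floor(594/25) = 23
floor(594/125) = 4
Total = 145

145 trailing zeros


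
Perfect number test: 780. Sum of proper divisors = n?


Proper divisors of 780: 1, 2, 3, 4, 5, 6, 10, 12, 13, 15, 20, 26, 30, 39, 52, 60, 65, 78, 130, 156, 195, 260, 390
Sum = 1 + 2 + 3 + 4 + 5 + 6 + 10 + 12 + 13 + 15 + 20 + 26 + 30 + 39 + 52 + 60 + 65 + 78 + 130 + 156 + 195 + 260 + 390 = 1572

No, 780 is not perfect (1572 ≠ 780)


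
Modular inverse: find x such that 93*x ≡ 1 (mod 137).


Use the extended Euclidean algorithm on (137, 93); each row r = 137*s + 93*t:
r=137, s=1, t=0
r=93, s=0, t=1
q=1: r=44, s=1, t=-1   [137*(1) + 93*(-1) = 44]
q=2: r=5, s=-2, t=3   [137*(-2) + 93*(3) = 5]
q=8: r=4, s=17, t=-25   [137*(17) + 93*(-25) = 4]
q=1: r=1, s=-19, t=28   [137*(-19) + 93*(28) = 1]
q=4: r=0, s=93, t=-137   [137*(93) + 93*(-137) = 0]
GCD = 1 with t = 28, so 93*(28) ≡ 1 (mod 137)
Inverse = 28 mod 137 = 28
Check: 93 * 28 = 2604 ≡ 1 (mod 137)

93^(-1) ≡ 28 (mod 137)


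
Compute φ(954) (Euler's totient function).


954 = 2 × 3^2 × 53
Prime factors: 2, 3, 53
φ(954) = 954 × (1-1/2) × (1-1/3) × (1-1/53)
= 954 × 1/2 × 2/3 × 52/53 = 312

φ(954) = 312


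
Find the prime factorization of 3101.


3101 / 7 = 443
443 / 443 = 1
3101 = 7 × 443


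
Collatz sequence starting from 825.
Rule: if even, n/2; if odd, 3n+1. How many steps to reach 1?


825 → 2476 → 1238 → 619 → 1858 → 929 → 2788 → 1394 → 697 → 2092 → 1046 → 523 → 1570 → 785 → 2356 → 1178 → 589 → 1768 → 884 → 442 → 221 → 664 → 332 → 166 → 83 → 250 → 125 → 376 → 188 → 94 → 47 → 142 → 71 → 214 → 107 → 322 → 161 → 484 → 242 → 121 → 364 → 182 → 91 → 274 → 137 → 412 → 206 → 103 → 310 → 155 → 466 → 233 → 700 → 350 → 175 → 526 → 263 → 790 → 395 → 1186 → 593 → 1780 → 890 → 445 → 1336 → 668 → 334 → 167 → 502 → 251 → 754 → 377 → 1132 → 566 → 283 → 850 → 425 → 1276 → 638 → 319 → 958 → 479 → 1438 → 719 → 2158 → 1079 → 3238 → 1619 → 4858 → 2429 → 7288 → 3644 → 1822 → 911 → 2734 → 1367 → 4102 → 2051 → 6154 → 3077 → 9232 → 4616 → 2308 → 1154 → 577 → 1732 → 866 → 433 → 1300 → 650 → 325 → 976 → 488 → 244 → 122 → 61 → 184 → 92 → 46 → 23 → 70 → 35 → 106 → 53 → 160 → 80 → 40 → 20 → 10 → 5 → 16 → 8 → 4 → 2 → 1
Total steps = 134

134 steps


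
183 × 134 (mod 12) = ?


183 × 134 = 24522
24522 mod 12 = 6


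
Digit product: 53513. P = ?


5 × 3 × 5 × 1 × 3 = 225


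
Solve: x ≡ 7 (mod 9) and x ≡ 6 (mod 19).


M = 9*19 = 171
M1 = M/9 = 19, M2 = M/19 = 9
M1^(-1) mod 9 = 1, M2^(-1) mod 19 = 17
x = 7*19*1 + 6*9*17 = 1051
1051 mod 171 = 25
Check: 25 mod 9 = 7 ✓, 25 mod 19 = 6 ✓

x ≡ 25 (mod 171)


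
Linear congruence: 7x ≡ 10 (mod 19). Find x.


GCD(7, 19) = 1, unique solution
a^(-1) mod 19 = 11
x = 11 * 10 mod 19 = 15

x ≡ 15 (mod 19)


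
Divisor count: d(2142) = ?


2142 = 2^1 × 3^2 × 7^1 × 17^1
d(2142) = (1+1) × (2+1) × (1+1) × (1+1) = 24

24 divisors


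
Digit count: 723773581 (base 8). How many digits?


723773581 in base 8 = 5310764215
Number of digits = 10

10 digits (base 8)


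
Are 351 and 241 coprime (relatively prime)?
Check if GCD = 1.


Euclidean algorithm:
351 = 1 * 241 + 110
241 = 2 * 110 + 21
110 = 5 * 21 + 5
21 = 4 * 5 + 1
5 = 5 * 1 + 0
GCD(351, 241) = 1

Yes, coprime (GCD = 1)


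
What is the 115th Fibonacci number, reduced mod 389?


F(k) mod 389 for k=1..115:
1, 1, 2, 3, 5, 8, 13, 21, 34, 55, 89, 144, 233, 377, 221, 209, 41, 250, 291, 152, 54, 206, 260, 77, 337, 25, 362, 387, 360, 358, 329, 298, 238, 147, 385, 143, 139, 282, 32, 314, 346, 271, 228, 110, 338, 59, 8, 67, 75, 142, 217, 359, 187, 157, 344, 112, 67, 179, 246, 36, 282, 318, 211, 140, 351, 102, 64, 166, 230, 7, 237, 244, 92, 336, 39, 375, 25, 11, 36, 47, 83, 130, 213, 343, 167, 121, 288, 20, 308, 328, 247, 186, 44, 230, 274, 115, 0, 115, 115, 230, 345, 186, 142, 328, 81, 20, 101, 121, 222, 343, 176, 130, 306, 47, 353
F(115) mod 389 = 353


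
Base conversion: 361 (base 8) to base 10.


361 (base 8) = 241 (decimal)
241 (decimal) = 241 (base 10)


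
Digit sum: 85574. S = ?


8 + 5 + 5 + 7 + 4 = 29


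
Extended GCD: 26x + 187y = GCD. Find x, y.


Tabular extended Euclidean (each row: r = 26*s + 187*t):
r=26, s=1, t=0
r=187, s=0, t=1
q=0: r=26, s=1, t=0   [26*(1) + 187*(0) = 26]
q=7: r=5, s=-7, t=1   [26*(-7) + 187*(1) = 5]
q=5: r=1, s=36, t=-5   [26*(36) + 187*(-5) = 1]
q=5: r=0, s=-187, t=26   [26*(-187) + 187*(26) = 0]
GCD = 1; from the row with r=1: x=36, y=-5
Check: 26*(36) + 187*(-5) = 936 - 935 = 1

GCD = 1, x = 36, y = -5


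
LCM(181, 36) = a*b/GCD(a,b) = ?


GCD(181, 36) = 1
LCM = 181*36/1 = 6516/1 = 6516

LCM = 6516


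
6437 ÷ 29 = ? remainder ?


6437 = 29 * 221 + 28
Check: 6409 + 28 = 6437

q = 221, r = 28


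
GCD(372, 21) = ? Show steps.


372 = 17 * 21 + 15
21 = 1 * 15 + 6
15 = 2 * 6 + 3
6 = 2 * 3 + 0
GCD = 3


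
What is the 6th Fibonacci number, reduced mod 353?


F(k) mod 353 for k=1..6:
1, 1, 2, 3, 5, 8
F(6) mod 353 = 8


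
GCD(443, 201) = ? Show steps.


443 = 2 * 201 + 41
201 = 4 * 41 + 37
41 = 1 * 37 + 4
37 = 9 * 4 + 1
4 = 4 * 1 + 0
GCD = 1


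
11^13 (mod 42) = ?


11^1 mod 42 = 11
11^2 mod 42 = 37
11^3 mod 42 = 29
11^4 mod 42 = 25
11^5 mod 42 = 23
11^6 mod 42 = 1
11^7 mod 42 = 11
11^8 mod 42 = 37
11^9 mod 42 = 29
11^10 mod 42 = 25
11^11 mod 42 = 23
11^12 mod 42 = 1
11^13 mod 42 = 11


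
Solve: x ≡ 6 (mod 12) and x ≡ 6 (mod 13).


M = 12*13 = 156
M1 = M/12 = 13, M2 = M/13 = 12
M1^(-1) mod 12 = 1, M2^(-1) mod 13 = 12
x = 6*13*1 + 6*12*12 = 942
942 mod 156 = 6
Check: 6 mod 12 = 6 ✓, 6 mod 13 = 6 ✓

x ≡ 6 (mod 156)


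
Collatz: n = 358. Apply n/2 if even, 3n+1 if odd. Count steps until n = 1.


358 → 179 → 538 → 269 → 808 → 404 → 202 → 101 → 304 → 152 → 76 → 38 → 19 → 58 → 29 → 88 → 44 → 22 → 11 → 34 → 17 → 52 → 26 → 13 → 40 → 20 → 10 → 5 → 16 → 8 → 4 → 2 → 1
Total steps = 32

32 steps


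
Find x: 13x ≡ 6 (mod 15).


GCD(13, 15) = 1, unique solution
a^(-1) mod 15 = 7
x = 7 * 6 mod 15 = 12

x ≡ 12 (mod 15)


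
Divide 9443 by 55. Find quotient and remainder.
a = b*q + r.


9443 = 55 * 171 + 38
Check: 9405 + 38 = 9443

q = 171, r = 38


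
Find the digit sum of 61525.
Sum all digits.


6 + 1 + 5 + 2 + 5 = 19


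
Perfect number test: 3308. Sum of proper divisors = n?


Proper divisors of 3308: 1, 2, 4, 827, 1654
Sum = 1 + 2 + 4 + 827 + 1654 = 2488

No, 3308 is not perfect (2488 ≠ 3308)


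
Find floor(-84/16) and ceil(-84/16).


-84/16 = -5.2500
floor = -6
ceil = -5

floor = -6, ceil = -5


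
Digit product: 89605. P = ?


8 × 9 × 6 × 0 × 5 = 0


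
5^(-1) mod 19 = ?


Use the extended Euclidean algorithm on (19, 5); each row r = 19*s + 5*t:
r=19, s=1, t=0
r=5, s=0, t=1
q=3: r=4, s=1, t=-3   [19*(1) + 5*(-3) = 4]
q=1: r=1, s=-1, t=4   [19*(-1) + 5*(4) = 1]
q=4: r=0, s=5, t=-19   [19*(5) + 5*(-19) = 0]
GCD = 1 with t = 4, so 5*(4) ≡ 1 (mod 19)
Inverse = 4 mod 19 = 4
Check: 5 * 4 = 20 ≡ 1 (mod 19)

5^(-1) ≡ 4 (mod 19)


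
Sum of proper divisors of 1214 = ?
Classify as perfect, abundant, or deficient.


Proper divisors: 1, 2, 607
Sum = 1 + 2 + 607 = 610
610 < 1214 → deficient

s(1214) = 610 (deficient)


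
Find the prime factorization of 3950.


3950 / 2 = 1975
1975 / 5 = 395
395 / 5 = 79
79 / 79 = 1
3950 = 2 × 5^2 × 79


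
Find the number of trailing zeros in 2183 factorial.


floor(2183/5) = 436
floor(2183/25) = 87
floor(2183/125) = 17
floor(2183/625) = 3
Total = 543

543 trailing zeros


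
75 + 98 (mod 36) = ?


75 + 98 = 173
173 mod 36 = 29


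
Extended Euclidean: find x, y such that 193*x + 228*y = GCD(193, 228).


Tabular extended Euclidean (each row: r = 193*s + 228*t):
r=193, s=1, t=0
r=228, s=0, t=1
q=0: r=193, s=1, t=0   [193*(1) + 228*(0) = 193]
q=1: r=35, s=-1, t=1   [193*(-1) + 228*(1) = 35]
q=5: r=18, s=6, t=-5   [193*(6) + 228*(-5) = 18]
q=1: r=17, s=-7, t=6   [193*(-7) + 228*(6) = 17]
q=1: r=1, s=13, t=-11   [193*(13) + 228*(-11) = 1]
q=17: r=0, s=-228, t=193   [193*(-228) + 228*(193) = 0]
GCD = 1; from the row with r=1: x=13, y=-11
Check: 193*(13) + 228*(-11) = 2509 - 2508 = 1

GCD = 1, x = 13, y = -11


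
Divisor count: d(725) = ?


725 = 5^2 × 29^1
d(725) = (2+1) × (1+1) = 6

6 divisors


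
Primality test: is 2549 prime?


Check divisors up to sqrt(2549) = 50.4876
No divisors found.
2549 is prime.

Yes, 2549 is prime


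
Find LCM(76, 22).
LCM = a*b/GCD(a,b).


GCD(76, 22) = 2
LCM = 76*22/2 = 1672/2 = 836

LCM = 836


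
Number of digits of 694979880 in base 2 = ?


694979880 in base 2 = 101001011011001000110100101000
Number of digits = 30

30 digits (base 2)


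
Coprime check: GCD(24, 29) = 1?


Euclidean algorithm:
29 = 1 * 24 + 5
24 = 4 * 5 + 4
5 = 1 * 4 + 1
4 = 4 * 1 + 0
GCD(24, 29) = 1

Yes, coprime (GCD = 1)


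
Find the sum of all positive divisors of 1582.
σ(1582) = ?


Divisors of 1582: 1, 2, 7, 14, 113, 226, 791, 1582
Sum = 1 + 2 + 7 + 14 + 113 + 226 + 791 + 1582 = 2736

σ(1582) = 2736


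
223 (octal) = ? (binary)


223 (base 8) = 147 (decimal)
147 (decimal) = 10010011 (base 2)


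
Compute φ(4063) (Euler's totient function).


4063 = 17 × 239
Prime factors: 17, 239
φ(4063) = 4063 × (1-1/17) × (1-1/239)
= 4063 × 16/17 × 238/239 = 3808

φ(4063) = 3808


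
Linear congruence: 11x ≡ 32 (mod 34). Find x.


GCD(11, 34) = 1, unique solution
a^(-1) mod 34 = 31
x = 31 * 32 mod 34 = 6

x ≡ 6 (mod 34)


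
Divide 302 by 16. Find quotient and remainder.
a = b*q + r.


302 = 16 * 18 + 14
Check: 288 + 14 = 302

q = 18, r = 14


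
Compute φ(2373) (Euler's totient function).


2373 = 3 × 7 × 113
Prime factors: 3, 7, 113
φ(2373) = 2373 × (1-1/3) × (1-1/7) × (1-1/113)
= 2373 × 2/3 × 6/7 × 112/113 = 1344

φ(2373) = 1344


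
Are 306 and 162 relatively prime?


Euclidean algorithm:
306 = 1 * 162 + 144
162 = 1 * 144 + 18
144 = 8 * 18 + 0
GCD(306, 162) = 18

No, not coprime (GCD = 18)


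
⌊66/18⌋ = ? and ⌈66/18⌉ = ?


66/18 = 3.6667
floor = 3
ceil = 4

floor = 3, ceil = 4


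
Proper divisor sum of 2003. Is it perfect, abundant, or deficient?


Proper divisors: 1
Sum = 1 = 1
1 < 2003 → deficient

s(2003) = 1 (deficient)


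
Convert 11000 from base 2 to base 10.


11000 (base 2) = 24 (decimal)
24 (decimal) = 24 (base 10)


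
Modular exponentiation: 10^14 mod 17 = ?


10^1 mod 17 = 10
10^2 mod 17 = 15
10^3 mod 17 = 14
10^4 mod 17 = 4
10^5 mod 17 = 6
10^6 mod 17 = 9
10^7 mod 17 = 5
10^8 mod 17 = 16
10^9 mod 17 = 7
10^10 mod 17 = 2
10^11 mod 17 = 3
10^12 mod 17 = 13
10^13 mod 17 = 11
10^14 mod 17 = 8


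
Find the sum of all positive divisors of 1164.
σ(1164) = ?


Divisors of 1164: 1, 2, 3, 4, 6, 12, 97, 194, 291, 388, 582, 1164
Sum = 1 + 2 + 3 + 4 + 6 + 12 + 97 + 194 + 291 + 388 + 582 + 1164 = 2744

σ(1164) = 2744


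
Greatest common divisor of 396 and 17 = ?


396 = 23 * 17 + 5
17 = 3 * 5 + 2
5 = 2 * 2 + 1
2 = 2 * 1 + 0
GCD = 1


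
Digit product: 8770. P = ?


8 × 7 × 7 × 0 = 0


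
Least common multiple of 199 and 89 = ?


GCD(199, 89) = 1
LCM = 199*89/1 = 17711/1 = 17711

LCM = 17711


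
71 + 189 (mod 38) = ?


71 + 189 = 260
260 mod 38 = 32


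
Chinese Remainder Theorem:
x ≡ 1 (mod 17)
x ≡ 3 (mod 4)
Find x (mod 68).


M = 17*4 = 68
M1 = M/17 = 4, M2 = M/4 = 17
M1^(-1) mod 17 = 13, M2^(-1) mod 4 = 1
x = 1*4*13 + 3*17*1 = 103
103 mod 68 = 35
Check: 35 mod 17 = 1 ✓, 35 mod 4 = 3 ✓

x ≡ 35 (mod 68)


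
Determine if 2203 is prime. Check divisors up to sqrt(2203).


Check divisors up to sqrt(2203) = 46.9361
No divisors found.
2203 is prime.

Yes, 2203 is prime


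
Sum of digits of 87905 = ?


8 + 7 + 9 + 0 + 5 = 29


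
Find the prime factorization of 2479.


2479 / 37 = 67
67 / 67 = 1
2479 = 37 × 67


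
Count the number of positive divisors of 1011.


1011 = 3^1 × 337^1
d(1011) = (1+1) × (1+1) = 4

4 divisors


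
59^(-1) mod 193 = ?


Use the extended Euclidean algorithm on (193, 59); each row r = 193*s + 59*t:
r=193, s=1, t=0
r=59, s=0, t=1
q=3: r=16, s=1, t=-3   [193*(1) + 59*(-3) = 16]
q=3: r=11, s=-3, t=10   [193*(-3) + 59*(10) = 11]
q=1: r=5, s=4, t=-13   [193*(4) + 59*(-13) = 5]
q=2: r=1, s=-11, t=36   [193*(-11) + 59*(36) = 1]
q=5: r=0, s=59, t=-193   [193*(59) + 59*(-193) = 0]
GCD = 1 with t = 36, so 59*(36) ≡ 1 (mod 193)
Inverse = 36 mod 193 = 36
Check: 59 * 36 = 2124 ≡ 1 (mod 193)

59^(-1) ≡ 36 (mod 193)


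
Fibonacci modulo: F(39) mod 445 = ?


F(k) mod 445 for k=1..39:
1, 1, 2, 3, 5, 8, 13, 21, 34, 55, 89, 144, 233, 377, 165, 97, 262, 359, 176, 90, 266, 356, 177, 88, 265, 353, 173, 81, 254, 335, 144, 34, 178, 212, 390, 157, 102, 259, 361
F(39) mod 445 = 361


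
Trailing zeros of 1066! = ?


floor(1066/5) = 213
floor(1066/25) = 42
floor(1066/125) = 8
floor(1066/625) = 1
Total = 264

264 trailing zeros


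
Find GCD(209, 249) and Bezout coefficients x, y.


Tabular extended Euclidean (each row: r = 209*s + 249*t):
r=209, s=1, t=0
r=249, s=0, t=1
q=0: r=209, s=1, t=0   [209*(1) + 249*(0) = 209]
q=1: r=40, s=-1, t=1   [209*(-1) + 249*(1) = 40]
q=5: r=9, s=6, t=-5   [209*(6) + 249*(-5) = 9]
q=4: r=4, s=-25, t=21   [209*(-25) + 249*(21) = 4]
q=2: r=1, s=56, t=-47   [209*(56) + 249*(-47) = 1]
q=4: r=0, s=-249, t=209   [209*(-249) + 249*(209) = 0]
GCD = 1; from the row with r=1: x=56, y=-47
Check: 209*(56) + 249*(-47) = 11704 - 11703 = 1

GCD = 1, x = 56, y = -47


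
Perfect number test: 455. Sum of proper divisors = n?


Proper divisors of 455: 1, 5, 7, 13, 35, 65, 91
Sum = 1 + 5 + 7 + 13 + 35 + 65 + 91 = 217

No, 455 is not perfect (217 ≠ 455)


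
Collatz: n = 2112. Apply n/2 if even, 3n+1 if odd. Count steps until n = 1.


2112 → 1056 → 528 → 264 → 132 → 66 → 33 → 100 → 50 → 25 → 76 → 38 → 19 → 58 → 29 → 88 → 44 → 22 → 11 → 34 → 17 → 52 → 26 → 13 → 40 → 20 → 10 → 5 → 16 → 8 → 4 → 2 → 1
Total steps = 32

32 steps


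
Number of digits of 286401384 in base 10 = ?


286401384 has 9 digits in base 10
floor(log10(286401384)) + 1 = floor(8.4570) + 1 = 9

9 digits (base 10)
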